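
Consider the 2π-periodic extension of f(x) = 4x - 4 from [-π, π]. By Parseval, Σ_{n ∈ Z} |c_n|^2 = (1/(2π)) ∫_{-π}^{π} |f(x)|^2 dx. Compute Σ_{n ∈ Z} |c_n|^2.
Σ |c_n|^2 = 16π^2/3 + 16

Expand and integrate term by term over [-π, π]:
  ∫ (4x)^2 dx = 16·(2π^3/3); ∫ 2·4·(-4)·x dx = 0 (odd integrand); ∫ (-4)^2 dx = 16·2π.
So (1/(2π)) ∫_{-π}^{π} (4x - 4)^2 dx = 16π^2/3 + 16 = 16π^2/3 + 16.
Parseval ⇒ Σ |c_n|^2 = 16π^2/3 + 16.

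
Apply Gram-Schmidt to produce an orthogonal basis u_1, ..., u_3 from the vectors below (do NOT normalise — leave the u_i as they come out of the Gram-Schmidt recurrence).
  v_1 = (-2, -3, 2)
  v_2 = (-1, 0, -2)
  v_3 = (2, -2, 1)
Orthogonal basis:
  u_1 = (-2, -3, 2)
  u_2 = (-21/17, -6/17, -30/17)
  u_3 = (14/9, -14/9, -7/9)

Apply the Gram-Schmidt recurrence
  u_1 = v_1
  u_i = v_i − Σ_{j<i} ((v_i · u_j) / (u_j · u_j)) · u_j.

Step by step this gives:
  u_1 = (-2, -3, 2)
  u_2 = (-21/17, -6/17, -30/17)
  u_3 = (14/9, -14/9, -7/9)

Orthogonality check:
  u_2 · u_1 = 0 (should be 0)
  u_3 · u_1 = 0 (should be 0)
  u_3 · u_2 = 0 (should be 0)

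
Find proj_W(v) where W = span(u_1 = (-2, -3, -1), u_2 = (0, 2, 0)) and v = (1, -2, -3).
proj_W(v) = (-2/5, -2, -1/5)

Set up U = [u_1 | ... | u_2] ∈ R^(3×2). The projector onto W = col(U) is P = U (U^T U)^(-1) U^T.
Compute U^T U =
  [14, -6]
  [-6, 4],
and U^T v = (7, -4).
Solve U^T U · c = U^T v for the coefficients: c = (1/5, -7/10). The projection is proj_W(v) = U c.
Check: (v - proj_W(v)) · u_1 = 0  (should be 0).
Check: (v - proj_W(v)) · u_2 = 0  (should be 0).
Result: proj_W(v) = (-2/5, -2, -1/5).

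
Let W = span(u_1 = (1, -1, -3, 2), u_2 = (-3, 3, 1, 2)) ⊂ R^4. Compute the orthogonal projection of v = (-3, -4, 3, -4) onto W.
proj_W(v) = (3/5, -3/5, 16/5, -19/5)

Set up U = [u_1 | ... | u_2] ∈ R^(4×2). The projector onto W = col(U) is P = U (U^T U)^(-1) U^T.
Compute U^T U =
  [15, -5]
  [-5, 23],
and U^T v = (-16, -8).
Solve U^T U · c = U^T v for the coefficients: c = (-51/40, -5/8). The projection is proj_W(v) = U c.
Check: (v - proj_W(v)) · u_1 = 0  (should be 0).
Check: (v - proj_W(v)) · u_2 = 0  (should be 0).
Result: proj_W(v) = (3/5, -3/5, 16/5, -19/5).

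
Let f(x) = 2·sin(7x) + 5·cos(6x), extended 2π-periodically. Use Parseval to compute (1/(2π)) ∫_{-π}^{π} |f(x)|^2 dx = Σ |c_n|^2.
Σ |c_n|^2 = 29/2

Expand |f|^2 and use orthogonality of {sin(nx), cos(mx)} on [-π, π]:
  ∫_{-π}^{π} sin(nx)^2 dx = π, ∫ cos(mx)^2 dx = π, and cross terms integrate to 0.
So ∫_{-π}^{π} f(x)^2 dx = 2^2 · π + 5^2 · π = (4 + 25)π.
Divide by 2π: (4 + 25)/2 = 29/2.
By Parseval, this equals Σ |c_n|^2.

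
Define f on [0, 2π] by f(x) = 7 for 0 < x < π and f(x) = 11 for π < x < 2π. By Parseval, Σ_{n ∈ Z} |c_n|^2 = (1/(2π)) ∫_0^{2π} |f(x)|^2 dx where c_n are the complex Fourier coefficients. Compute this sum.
Σ |c_n|^2 = 85

Parseval equates the L^2 energy of f (normalised by 1/(2π)) with the ℓ^2 sum of its Fourier coefficients: (1/(2π)) ∫_0^{2π} |f|^2 = Σ |c_n|^2.
Compute the left side: (1/(2π)) [∫_0^π 7^2 dx + ∫_π^{2π} 11^2 dx] = (1/(2π)) · (49π + 121π) = (49 + 121)/2 = 85.
So Σ_{n ∈ Z} |c_n|^2 = 85.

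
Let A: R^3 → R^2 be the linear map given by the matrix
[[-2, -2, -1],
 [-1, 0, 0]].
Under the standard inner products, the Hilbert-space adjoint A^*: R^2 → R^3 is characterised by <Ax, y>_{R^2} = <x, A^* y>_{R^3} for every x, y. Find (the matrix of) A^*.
A^* = A^T =
[[-2, -1],
 [-2, 0],
 [-1, 0]]

For real matrices with standard dot products, the defining identity <Ax, y> = <x, A^* y> gives (Ax)^T y = x^T (A^*) y, i.e. x^T A^T y = x^T (A^*) y. Since this holds for all x, y, we must have A^* = A^T. Therefore
A^* =
[[-2, -1],
 [-2, 0],
 [-1, 0]].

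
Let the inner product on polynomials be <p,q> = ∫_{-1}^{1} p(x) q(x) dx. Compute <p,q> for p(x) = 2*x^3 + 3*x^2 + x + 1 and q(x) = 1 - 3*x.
<p,q> = -2/5

Expand the product: p(x)·q(x) = -6*x^4 - 7*x^3 - 2*x + 1.
∫_{-1}^{1} of each monomial x^k gives [2/(k+1) if k even, 0 if k odd]. Integrating term-by-term (or equivalently evaluating the antiderivative F(x) = -6*x^5/5 - 7*x^4/4 - x^2 + x at the endpoints):
  F(1) − F(−1) = -59/20 − (-51/20) = -2/5.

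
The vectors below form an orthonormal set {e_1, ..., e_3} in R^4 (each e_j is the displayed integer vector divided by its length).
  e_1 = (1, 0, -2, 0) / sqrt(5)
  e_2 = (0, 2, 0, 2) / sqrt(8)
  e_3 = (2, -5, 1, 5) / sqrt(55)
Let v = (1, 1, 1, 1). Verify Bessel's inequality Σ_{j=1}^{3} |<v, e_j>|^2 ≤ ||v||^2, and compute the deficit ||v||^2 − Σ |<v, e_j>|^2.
Σ |<v, e_j>|^2 = 26/11; ||v||^2 = 4; deficit = 18/11

Write each e_j = u_j / sqrt(<u_j, u_j>) where u_j is the displayed integer vector. Then <v, e_j> = <v, u_j> / sqrt(<u_j, u_j>), so |<v, e_j>|^2 = <v, u_j>^2 / <u_j, u_j>.
Coefficients: <v, e_1> = -1/sqrt(5), <v, e_2> = 4/sqrt(8), <v, e_3> = 3/sqrt(55).
Square and sum: Σ |<v, e_j>|^2 = 26/11.
Compute ||v||^2 = v·v = 4.
Deficit = 4 − 26/11 = 18/11 ≥ 0, confirming Bessel's inequality. (The deficit equals ||v − Σ <v,e_j> e_j||^2, the squared distance from v to span{e_j}.)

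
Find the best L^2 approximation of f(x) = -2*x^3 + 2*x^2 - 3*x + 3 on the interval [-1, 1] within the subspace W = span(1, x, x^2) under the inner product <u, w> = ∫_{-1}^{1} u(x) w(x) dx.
g(x) = 2*x^2 - 21*x/5 + 3

The best approximation g ∈ W is the orthogonal projection of f onto W. Writing g = a_0 + a_1 x + a_2 x^2, the coefficients solve the normal equations G · a = b where
  G_{ij} = <φ_i, φ_j> and b_i = <f, φ_i>, with φ_0 = 1, φ_1 = x, φ_2 = x^2.
G =
  [2, 0, 2/3]
  [0, 2/3, 0]
  [2/3, 0, 2/5],
b = (22/3, -14/5, 14/5).
Solving gives a_0 = 3, a_1 = -21/5, a_2 = 2, so
  g(x) = 2*x^2 - 21*x/5 + 3.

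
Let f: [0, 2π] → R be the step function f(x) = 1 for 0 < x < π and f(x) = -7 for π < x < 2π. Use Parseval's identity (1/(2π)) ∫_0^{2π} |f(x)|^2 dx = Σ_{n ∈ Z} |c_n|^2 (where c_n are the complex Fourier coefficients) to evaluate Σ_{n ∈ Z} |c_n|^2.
Σ |c_n|^2 = 25

Parseval equates the L^2 energy of f (normalised by 1/(2π)) with the ℓ^2 sum of its Fourier coefficients: (1/(2π)) ∫_0^{2π} |f|^2 = Σ |c_n|^2.
Compute the left side: (1/(2π)) [∫_0^π 1^2 dx + ∫_π^{2π} (-7)^2 dx] = (1/(2π)) · (1π + 49π) = (1 + 49)/2 = 25.
So Σ_{n ∈ Z} |c_n|^2 = 25.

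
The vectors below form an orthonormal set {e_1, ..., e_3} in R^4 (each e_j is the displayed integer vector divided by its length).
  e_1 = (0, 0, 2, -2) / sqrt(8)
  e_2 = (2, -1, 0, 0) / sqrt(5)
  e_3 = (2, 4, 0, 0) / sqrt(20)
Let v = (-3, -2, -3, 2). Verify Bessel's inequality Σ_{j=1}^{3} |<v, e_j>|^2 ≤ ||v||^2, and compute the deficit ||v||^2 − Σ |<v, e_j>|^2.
Σ |<v, e_j>|^2 = 51/2; ||v||^2 = 26; deficit = 1/2

Write each e_j = u_j / sqrt(<u_j, u_j>) where u_j is the displayed integer vector. Then <v, e_j> = <v, u_j> / sqrt(<u_j, u_j>), so |<v, e_j>|^2 = <v, u_j>^2 / <u_j, u_j>.
Coefficients: <v, e_1> = -10/sqrt(8), <v, e_2> = -4/sqrt(5), <v, e_3> = -14/sqrt(20).
Square and sum: Σ |<v, e_j>|^2 = 51/2.
Compute ||v||^2 = v·v = 26.
Deficit = 26 − 51/2 = 1/2 ≥ 0, confirming Bessel's inequality. (The deficit equals ||v − Σ <v,e_j> e_j||^2, the squared distance from v to span{e_j}.)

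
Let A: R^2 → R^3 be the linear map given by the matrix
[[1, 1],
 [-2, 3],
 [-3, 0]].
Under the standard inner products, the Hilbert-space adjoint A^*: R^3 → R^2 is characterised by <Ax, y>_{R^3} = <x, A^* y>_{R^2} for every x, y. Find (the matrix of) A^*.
A^* = A^T =
[[1, -2, -3],
 [1, 3, 0]]

For real matrices with standard dot products, the defining identity <Ax, y> = <x, A^* y> gives (Ax)^T y = x^T (A^*) y, i.e. x^T A^T y = x^T (A^*) y. Since this holds for all x, y, we must have A^* = A^T. Therefore
A^* =
[[1, -2, -3],
 [1, 3, 0]].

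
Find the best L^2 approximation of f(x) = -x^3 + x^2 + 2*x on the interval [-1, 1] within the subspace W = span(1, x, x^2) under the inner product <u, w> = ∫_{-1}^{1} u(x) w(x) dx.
g(x) = x^2 + 7*x/5

The best approximation g ∈ W is the orthogonal projection of f onto W. Writing g = a_0 + a_1 x + a_2 x^2, the coefficients solve the normal equations G · a = b where
  G_{ij} = <φ_i, φ_j> and b_i = <f, φ_i>, with φ_0 = 1, φ_1 = x, φ_2 = x^2.
G =
  [2, 0, 2/3]
  [0, 2/3, 0]
  [2/3, 0, 2/5],
b = (2/3, 14/15, 2/5).
Solving gives a_0 = 0, a_1 = 7/5, a_2 = 1, so
  g(x) = x^2 + 7*x/5.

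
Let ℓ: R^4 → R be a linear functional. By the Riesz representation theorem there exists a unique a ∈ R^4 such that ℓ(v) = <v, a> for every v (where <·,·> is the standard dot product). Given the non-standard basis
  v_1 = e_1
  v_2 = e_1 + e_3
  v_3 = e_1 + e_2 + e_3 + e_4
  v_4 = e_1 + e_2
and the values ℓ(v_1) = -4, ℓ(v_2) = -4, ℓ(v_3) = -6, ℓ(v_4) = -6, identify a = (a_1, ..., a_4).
a = (-4, -2, 0, 0)

Write a = (a_1, ..., a_4) in the standard basis. For each basis vector v_i, ℓ(v_i) = <v_i, a> is a linear equation in the a_j's. Collect the n equations into a matrix system V a = ℓ, where row i of V is v_i (expressed in the standard basis). Since V is invertible (lower-triangular with 1s on the diagonal, up to permutation), solve by back-substitution:
  V =
[[1, 0, 0, 0],
 [1, 0, 1, 0],
 [1, 1, 1, 1],
 [1, 1, 0, 0]]
  V a = (-4, -4, -6, -6)
Solving gives a = (-4, -2, 0, 0).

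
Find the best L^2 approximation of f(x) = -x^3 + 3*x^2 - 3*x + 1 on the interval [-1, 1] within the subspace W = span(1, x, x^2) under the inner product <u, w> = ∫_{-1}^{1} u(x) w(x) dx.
g(x) = 3*x^2 - 18*x/5 + 1

The best approximation g ∈ W is the orthogonal projection of f onto W. Writing g = a_0 + a_1 x + a_2 x^2, the coefficients solve the normal equations G · a = b where
  G_{ij} = <φ_i, φ_j> and b_i = <f, φ_i>, with φ_0 = 1, φ_1 = x, φ_2 = x^2.
G =
  [2, 0, 2/3]
  [0, 2/3, 0]
  [2/3, 0, 2/5],
b = (4, -12/5, 28/15).
Solving gives a_0 = 1, a_1 = -18/5, a_2 = 3, so
  g(x) = 3*x^2 - 18*x/5 + 1.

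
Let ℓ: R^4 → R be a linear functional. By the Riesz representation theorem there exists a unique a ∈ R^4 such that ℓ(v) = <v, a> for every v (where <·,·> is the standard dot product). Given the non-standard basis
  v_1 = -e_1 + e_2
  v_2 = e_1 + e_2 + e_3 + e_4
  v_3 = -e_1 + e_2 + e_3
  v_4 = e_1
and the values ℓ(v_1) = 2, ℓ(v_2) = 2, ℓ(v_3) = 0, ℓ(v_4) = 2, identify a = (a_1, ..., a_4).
a = (2, 4, -2, -2)

Write a = (a_1, ..., a_4) in the standard basis. For each basis vector v_i, ℓ(v_i) = <v_i, a> is a linear equation in the a_j's. Collect the n equations into a matrix system V a = ℓ, where row i of V is v_i (expressed in the standard basis). Since V is invertible (lower-triangular with 1s on the diagonal, up to permutation), solve by back-substitution:
  V =
[[-1, 1, 0, 0],
 [1, 1, 1, 1],
 [-1, 1, 1, 0],
 [1, 0, 0, 0]]
  V a = (2, 2, 0, 2)
Solving gives a = (2, 4, -2, -2).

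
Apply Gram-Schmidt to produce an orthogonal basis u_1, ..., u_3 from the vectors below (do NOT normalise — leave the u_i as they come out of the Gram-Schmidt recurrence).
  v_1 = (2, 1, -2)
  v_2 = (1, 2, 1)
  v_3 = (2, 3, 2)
Orthogonal basis:
  u_1 = (2, 1, -2)
  u_2 = (5/9, 16/9, 13/9)
  u_3 = (2/5, -8/25, 6/25)

Apply the Gram-Schmidt recurrence
  u_1 = v_1
  u_i = v_i − Σ_{j<i} ((v_i · u_j) / (u_j · u_j)) · u_j.

Step by step this gives:
  u_1 = (2, 1, -2)
  u_2 = (5/9, 16/9, 13/9)
  u_3 = (2/5, -8/25, 6/25)

Orthogonality check:
  u_2 · u_1 = 0 (should be 0)
  u_3 · u_1 = 0 (should be 0)
  u_3 · u_2 = 0 (should be 0)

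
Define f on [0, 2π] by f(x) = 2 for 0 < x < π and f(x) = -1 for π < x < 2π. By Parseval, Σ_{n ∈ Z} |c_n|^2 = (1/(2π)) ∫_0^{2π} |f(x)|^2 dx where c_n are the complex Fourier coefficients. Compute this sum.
Σ |c_n|^2 = 5/2

Parseval equates the L^2 energy of f (normalised by 1/(2π)) with the ℓ^2 sum of its Fourier coefficients: (1/(2π)) ∫_0^{2π} |f|^2 = Σ |c_n|^2.
Compute the left side: (1/(2π)) [∫_0^π 2^2 dx + ∫_π^{2π} (-1)^2 dx] = (1/(2π)) · (4π + 1π) = (4 + 1)/2 = 5/2.
So Σ_{n ∈ Z} |c_n|^2 = 5/2.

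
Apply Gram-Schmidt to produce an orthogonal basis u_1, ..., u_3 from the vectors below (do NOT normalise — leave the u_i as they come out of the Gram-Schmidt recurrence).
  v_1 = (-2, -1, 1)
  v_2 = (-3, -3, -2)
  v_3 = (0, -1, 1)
Orthogonal basis:
  u_1 = (-2, -1, 1)
  u_2 = (-2/3, -11/6, -19/6)
  u_3 = (50/83, -70/83, 30/83)

Apply the Gram-Schmidt recurrence
  u_1 = v_1
  u_i = v_i − Σ_{j<i} ((v_i · u_j) / (u_j · u_j)) · u_j.

Step by step this gives:
  u_1 = (-2, -1, 1)
  u_2 = (-2/3, -11/6, -19/6)
  u_3 = (50/83, -70/83, 30/83)

Orthogonality check:
  u_2 · u_1 = 0 (should be 0)
  u_3 · u_1 = 0 (should be 0)
  u_3 · u_2 = 0 (should be 0)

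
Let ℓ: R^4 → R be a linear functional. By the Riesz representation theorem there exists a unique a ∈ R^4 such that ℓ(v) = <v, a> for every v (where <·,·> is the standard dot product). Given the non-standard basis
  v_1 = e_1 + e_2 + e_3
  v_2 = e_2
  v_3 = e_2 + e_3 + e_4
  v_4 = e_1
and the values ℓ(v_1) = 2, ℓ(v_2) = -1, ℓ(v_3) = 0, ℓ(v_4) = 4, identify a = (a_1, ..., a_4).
a = (4, -1, -1, 2)

Write a = (a_1, ..., a_4) in the standard basis. For each basis vector v_i, ℓ(v_i) = <v_i, a> is a linear equation in the a_j's. Collect the n equations into a matrix system V a = ℓ, where row i of V is v_i (expressed in the standard basis). Since V is invertible (lower-triangular with 1s on the diagonal, up to permutation), solve by back-substitution:
  V =
[[1, 1, 1, 0],
 [0, 1, 0, 0],
 [0, 1, 1, 1],
 [1, 0, 0, 0]]
  V a = (2, -1, 0, 4)
Solving gives a = (4, -1, -1, 2).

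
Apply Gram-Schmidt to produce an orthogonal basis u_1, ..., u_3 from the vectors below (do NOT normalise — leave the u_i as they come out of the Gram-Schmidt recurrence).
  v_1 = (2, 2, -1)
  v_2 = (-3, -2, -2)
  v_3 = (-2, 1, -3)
Orthogonal basis:
  u_1 = (2, 2, -1)
  u_2 = (-11/9, -2/9, -26/9)
  u_3 = (-78/89, 91/89, 26/89)

Apply the Gram-Schmidt recurrence
  u_1 = v_1
  u_i = v_i − Σ_{j<i} ((v_i · u_j) / (u_j · u_j)) · u_j.

Step by step this gives:
  u_1 = (2, 2, -1)
  u_2 = (-11/9, -2/9, -26/9)
  u_3 = (-78/89, 91/89, 26/89)

Orthogonality check:
  u_2 · u_1 = 0 (should be 0)
  u_3 · u_1 = 0 (should be 0)
  u_3 · u_2 = 0 (should be 0)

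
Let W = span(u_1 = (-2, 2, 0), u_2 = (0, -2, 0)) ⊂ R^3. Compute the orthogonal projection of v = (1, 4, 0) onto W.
proj_W(v) = (1, 4, 0)

Set up U = [u_1 | ... | u_2] ∈ R^(3×2). The projector onto W = col(U) is P = U (U^T U)^(-1) U^T.
Compute U^T U =
  [8, -4]
  [-4, 4],
and U^T v = (6, -8).
Solve U^T U · c = U^T v for the coefficients: c = (-1/2, -5/2). The projection is proj_W(v) = U c.
Check: (v - proj_W(v)) · u_1 = 0  (should be 0).
Check: (v - proj_W(v)) · u_2 = 0  (should be 0).
Result: proj_W(v) = (1, 4, 0).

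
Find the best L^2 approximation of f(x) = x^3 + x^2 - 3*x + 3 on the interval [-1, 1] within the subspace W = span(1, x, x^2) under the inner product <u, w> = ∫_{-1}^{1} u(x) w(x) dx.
g(x) = x^2 - 12*x/5 + 3

The best approximation g ∈ W is the orthogonal projection of f onto W. Writing g = a_0 + a_1 x + a_2 x^2, the coefficients solve the normal equations G · a = b where
  G_{ij} = <φ_i, φ_j> and b_i = <f, φ_i>, with φ_0 = 1, φ_1 = x, φ_2 = x^2.
G =
  [2, 0, 2/3]
  [0, 2/3, 0]
  [2/3, 0, 2/5],
b = (20/3, -8/5, 12/5).
Solving gives a_0 = 3, a_1 = -12/5, a_2 = 1, so
  g(x) = x^2 - 12*x/5 + 3.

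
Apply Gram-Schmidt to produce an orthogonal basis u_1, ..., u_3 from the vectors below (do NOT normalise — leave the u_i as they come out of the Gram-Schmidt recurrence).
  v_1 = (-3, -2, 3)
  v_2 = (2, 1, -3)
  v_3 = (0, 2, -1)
Orthogonal basis:
  u_1 = (-3, -2, 3)
  u_2 = (-7/22, -6/11, -15/22)
  u_3 = (-21/19, 21/19, -7/19)

Apply the Gram-Schmidt recurrence
  u_1 = v_1
  u_i = v_i − Σ_{j<i} ((v_i · u_j) / (u_j · u_j)) · u_j.

Step by step this gives:
  u_1 = (-3, -2, 3)
  u_2 = (-7/22, -6/11, -15/22)
  u_3 = (-21/19, 21/19, -7/19)

Orthogonality check:
  u_2 · u_1 = 0 (should be 0)
  u_3 · u_1 = 0 (should be 0)
  u_3 · u_2 = 0 (should be 0)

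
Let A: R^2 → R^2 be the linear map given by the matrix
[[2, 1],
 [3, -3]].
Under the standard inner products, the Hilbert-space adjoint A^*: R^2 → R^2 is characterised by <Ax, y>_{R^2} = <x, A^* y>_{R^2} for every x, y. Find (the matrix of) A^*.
A^* = A^T =
[[2, 3],
 [1, -3]]

For real matrices with standard dot products, the defining identity <Ax, y> = <x, A^* y> gives (Ax)^T y = x^T (A^*) y, i.e. x^T A^T y = x^T (A^*) y. Since this holds for all x, y, we must have A^* = A^T. Therefore
A^* =
[[2, 3],
 [1, -3]].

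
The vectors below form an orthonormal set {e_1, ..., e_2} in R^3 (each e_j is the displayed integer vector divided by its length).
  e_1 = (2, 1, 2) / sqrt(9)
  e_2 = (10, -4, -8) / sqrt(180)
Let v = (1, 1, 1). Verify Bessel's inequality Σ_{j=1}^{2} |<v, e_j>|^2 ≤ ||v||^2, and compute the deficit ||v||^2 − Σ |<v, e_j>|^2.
Σ |<v, e_j>|^2 = 14/5; ||v||^2 = 3; deficit = 1/5

Write each e_j = u_j / sqrt(<u_j, u_j>) where u_j is the displayed integer vector. Then <v, e_j> = <v, u_j> / sqrt(<u_j, u_j>), so |<v, e_j>|^2 = <v, u_j>^2 / <u_j, u_j>.
Coefficients: <v, e_1> = 5/sqrt(9), <v, e_2> = -2/sqrt(180).
Square and sum: Σ |<v, e_j>|^2 = 14/5.
Compute ||v||^2 = v·v = 3.
Deficit = 3 − 14/5 = 1/5 ≥ 0, confirming Bessel's inequality. (The deficit equals ||v − Σ <v,e_j> e_j||^2, the squared distance from v to span{e_j}.)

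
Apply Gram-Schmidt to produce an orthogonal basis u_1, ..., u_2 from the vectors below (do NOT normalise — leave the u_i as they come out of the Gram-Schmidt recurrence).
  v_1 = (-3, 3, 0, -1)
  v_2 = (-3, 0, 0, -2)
Orthogonal basis:
  u_1 = (-3, 3, 0, -1)
  u_2 = (-24/19, -33/19, 0, -27/19)

Apply the Gram-Schmidt recurrence
  u_1 = v_1
  u_i = v_i − Σ_{j<i} ((v_i · u_j) / (u_j · u_j)) · u_j.

Step by step this gives:
  u_1 = (-3, 3, 0, -1)
  u_2 = (-24/19, -33/19, 0, -27/19)

Orthogonality check:
  u_2 · u_1 = 0 (should be 0)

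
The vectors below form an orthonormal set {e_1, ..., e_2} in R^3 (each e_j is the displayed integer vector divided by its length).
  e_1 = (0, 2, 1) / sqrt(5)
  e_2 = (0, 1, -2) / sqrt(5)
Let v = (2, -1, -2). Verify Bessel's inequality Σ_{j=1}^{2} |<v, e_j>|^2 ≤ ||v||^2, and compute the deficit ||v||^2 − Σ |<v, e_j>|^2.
Σ |<v, e_j>|^2 = 5; ||v||^2 = 9; deficit = 4

Write each e_j = u_j / sqrt(<u_j, u_j>) where u_j is the displayed integer vector. Then <v, e_j> = <v, u_j> / sqrt(<u_j, u_j>), so |<v, e_j>|^2 = <v, u_j>^2 / <u_j, u_j>.
Coefficients: <v, e_1> = -4/sqrt(5), <v, e_2> = 3/sqrt(5).
Square and sum: Σ |<v, e_j>|^2 = 5.
Compute ||v||^2 = v·v = 9.
Deficit = 9 − 5 = 4 ≥ 0, confirming Bessel's inequality. (The deficit equals ||v − Σ <v,e_j> e_j||^2, the squared distance from v to span{e_j}.)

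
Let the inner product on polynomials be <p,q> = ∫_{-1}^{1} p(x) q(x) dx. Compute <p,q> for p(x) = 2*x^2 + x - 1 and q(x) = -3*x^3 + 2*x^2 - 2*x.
<p,q> = -34/15

Expand the product: p(x)·q(x) = -6*x^5 + x^4 + x^3 - 4*x^2 + 2*x.
∫_{-1}^{1} of each monomial x^k gives [2/(k+1) if k even, 0 if k odd]. Integrating term-by-term (or equivalently evaluating the antiderivative F(x) = -x^6 + x^5/5 + x^4/4 - 4*x^3/3 + x^2 at the endpoints):
  F(1) − F(−1) = -53/60 − (83/60) = -34/15.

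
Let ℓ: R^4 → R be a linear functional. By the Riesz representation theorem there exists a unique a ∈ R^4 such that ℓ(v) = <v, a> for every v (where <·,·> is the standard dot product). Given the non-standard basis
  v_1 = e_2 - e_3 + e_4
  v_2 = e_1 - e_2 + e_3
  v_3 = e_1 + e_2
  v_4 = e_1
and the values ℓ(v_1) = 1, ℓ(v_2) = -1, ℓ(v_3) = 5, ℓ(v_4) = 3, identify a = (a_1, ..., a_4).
a = (3, 2, -2, -3)

Write a = (a_1, ..., a_4) in the standard basis. For each basis vector v_i, ℓ(v_i) = <v_i, a> is a linear equation in the a_j's. Collect the n equations into a matrix system V a = ℓ, where row i of V is v_i (expressed in the standard basis). Since V is invertible (lower-triangular with 1s on the diagonal, up to permutation), solve by back-substitution:
  V =
[[0, 1, -1, 1],
 [1, -1, 1, 0],
 [1, 1, 0, 0],
 [1, 0, 0, 0]]
  V a = (1, -1, 5, 3)
Solving gives a = (3, 2, -2, -3).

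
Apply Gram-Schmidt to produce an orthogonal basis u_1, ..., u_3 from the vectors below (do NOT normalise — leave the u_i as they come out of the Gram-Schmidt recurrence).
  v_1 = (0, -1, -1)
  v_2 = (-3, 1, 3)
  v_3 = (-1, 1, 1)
Orthogonal basis:
  u_1 = (0, -1, -1)
  u_2 = (-3, -1, 1)
  u_3 = (-2/11, 3/11, -3/11)

Apply the Gram-Schmidt recurrence
  u_1 = v_1
  u_i = v_i − Σ_{j<i} ((v_i · u_j) / (u_j · u_j)) · u_j.

Step by step this gives:
  u_1 = (0, -1, -1)
  u_2 = (-3, -1, 1)
  u_3 = (-2/11, 3/11, -3/11)

Orthogonality check:
  u_2 · u_1 = 0 (should be 0)
  u_3 · u_1 = 0 (should be 0)
  u_3 · u_2 = 0 (should be 0)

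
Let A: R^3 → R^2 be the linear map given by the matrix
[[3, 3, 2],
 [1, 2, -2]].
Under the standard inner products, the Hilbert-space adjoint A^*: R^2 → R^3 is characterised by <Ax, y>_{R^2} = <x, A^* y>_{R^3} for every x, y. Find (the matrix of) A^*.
A^* = A^T =
[[3, 1],
 [3, 2],
 [2, -2]]

For real matrices with standard dot products, the defining identity <Ax, y> = <x, A^* y> gives (Ax)^T y = x^T (A^*) y, i.e. x^T A^T y = x^T (A^*) y. Since this holds for all x, y, we must have A^* = A^T. Therefore
A^* =
[[3, 1],
 [3, 2],
 [2, -2]].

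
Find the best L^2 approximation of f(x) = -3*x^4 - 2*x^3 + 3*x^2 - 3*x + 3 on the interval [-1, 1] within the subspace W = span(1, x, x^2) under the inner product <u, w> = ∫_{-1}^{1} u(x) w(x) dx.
g(x) = 3*x^2/7 - 21*x/5 + 114/35

The best approximation g ∈ W is the orthogonal projection of f onto W. Writing g = a_0 + a_1 x + a_2 x^2, the coefficients solve the normal equations G · a = b where
  G_{ij} = <φ_i, φ_j> and b_i = <f, φ_i>, with φ_0 = 1, φ_1 = x, φ_2 = x^2.
G =
  [2, 0, 2/3]
  [0, 2/3, 0]
  [2/3, 0, 2/5],
b = (34/5, -14/5, 82/35).
Solving gives a_0 = 114/35, a_1 = -21/5, a_2 = 3/7, so
  g(x) = 3*x^2/7 - 21*x/5 + 114/35.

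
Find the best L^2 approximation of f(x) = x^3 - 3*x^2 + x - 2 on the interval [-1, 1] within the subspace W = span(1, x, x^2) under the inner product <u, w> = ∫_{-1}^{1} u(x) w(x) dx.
g(x) = -3*x^2 + 8*x/5 - 2

The best approximation g ∈ W is the orthogonal projection of f onto W. Writing g = a_0 + a_1 x + a_2 x^2, the coefficients solve the normal equations G · a = b where
  G_{ij} = <φ_i, φ_j> and b_i = <f, φ_i>, with φ_0 = 1, φ_1 = x, φ_2 = x^2.
G =
  [2, 0, 2/3]
  [0, 2/3, 0]
  [2/3, 0, 2/5],
b = (-6, 16/15, -38/15).
Solving gives a_0 = -2, a_1 = 8/5, a_2 = -3, so
  g(x) = -3*x^2 + 8*x/5 - 2.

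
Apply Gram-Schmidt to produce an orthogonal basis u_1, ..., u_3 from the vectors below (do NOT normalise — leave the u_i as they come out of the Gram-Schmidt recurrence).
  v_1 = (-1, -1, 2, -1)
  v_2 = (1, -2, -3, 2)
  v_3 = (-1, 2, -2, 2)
Orthogonal basis:
  u_1 = (-1, -1, 2, -1)
  u_2 = (0, -3, -1, 1)
  u_3 = (-2, 5/11, -2/11, 13/11)

Apply the Gram-Schmidt recurrence
  u_1 = v_1
  u_i = v_i − Σ_{j<i} ((v_i · u_j) / (u_j · u_j)) · u_j.

Step by step this gives:
  u_1 = (-1, -1, 2, -1)
  u_2 = (0, -3, -1, 1)
  u_3 = (-2, 5/11, -2/11, 13/11)

Orthogonality check:
  u_2 · u_1 = 0 (should be 0)
  u_3 · u_1 = 0 (should be 0)
  u_3 · u_2 = 0 (should be 0)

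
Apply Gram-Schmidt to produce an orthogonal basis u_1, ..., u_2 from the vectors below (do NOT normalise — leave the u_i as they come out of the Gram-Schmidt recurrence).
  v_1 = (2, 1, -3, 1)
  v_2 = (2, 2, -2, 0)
Orthogonal basis:
  u_1 = (2, 1, -3, 1)
  u_2 = (2/5, 6/5, 2/5, -4/5)

Apply the Gram-Schmidt recurrence
  u_1 = v_1
  u_i = v_i − Σ_{j<i} ((v_i · u_j) / (u_j · u_j)) · u_j.

Step by step this gives:
  u_1 = (2, 1, -3, 1)
  u_2 = (2/5, 6/5, 2/5, -4/5)

Orthogonality check:
  u_2 · u_1 = 0 (should be 0)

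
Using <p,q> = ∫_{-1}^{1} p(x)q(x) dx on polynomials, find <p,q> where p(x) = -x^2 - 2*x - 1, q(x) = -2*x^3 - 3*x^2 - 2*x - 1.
<p,q> = 152/15

Expand the product: p(x)·q(x) = 2*x^5 + 7*x^4 + 10*x^3 + 8*x^2 + 4*x + 1.
∫_{-1}^{1} of each monomial x^k gives [2/(k+1) if k even, 0 if k odd]. Integrating term-by-term (or equivalently evaluating the antiderivative F(x) = x^6/3 + 7*x^5/5 + 5*x^4/2 + 8*x^3/3 + 2*x^2 + x at the endpoints):
  F(1) − F(−1) = 99/10 − (-7/30) = 152/15.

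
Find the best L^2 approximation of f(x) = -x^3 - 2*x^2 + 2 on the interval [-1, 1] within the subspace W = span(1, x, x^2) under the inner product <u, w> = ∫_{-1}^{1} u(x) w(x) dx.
g(x) = -2*x^2 - 3*x/5 + 2

The best approximation g ∈ W is the orthogonal projection of f onto W. Writing g = a_0 + a_1 x + a_2 x^2, the coefficients solve the normal equations G · a = b where
  G_{ij} = <φ_i, φ_j> and b_i = <f, φ_i>, with φ_0 = 1, φ_1 = x, φ_2 = x^2.
G =
  [2, 0, 2/3]
  [0, 2/3, 0]
  [2/3, 0, 2/5],
b = (8/3, -2/5, 8/15).
Solving gives a_0 = 2, a_1 = -3/5, a_2 = -2, so
  g(x) = -2*x^2 - 3*x/5 + 2.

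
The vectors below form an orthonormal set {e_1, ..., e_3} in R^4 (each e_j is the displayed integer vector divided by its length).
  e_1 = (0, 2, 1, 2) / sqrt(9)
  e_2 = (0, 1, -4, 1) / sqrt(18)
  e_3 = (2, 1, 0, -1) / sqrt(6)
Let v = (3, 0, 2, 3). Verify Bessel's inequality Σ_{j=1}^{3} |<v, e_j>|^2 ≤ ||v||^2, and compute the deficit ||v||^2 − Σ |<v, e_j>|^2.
Σ |<v, e_j>|^2 = 10; ||v||^2 = 22; deficit = 12

Write each e_j = u_j / sqrt(<u_j, u_j>) where u_j is the displayed integer vector. Then <v, e_j> = <v, u_j> / sqrt(<u_j, u_j>), so |<v, e_j>|^2 = <v, u_j>^2 / <u_j, u_j>.
Coefficients: <v, e_1> = 8/sqrt(9), <v, e_2> = -5/sqrt(18), <v, e_3> = 3/sqrt(6).
Square and sum: Σ |<v, e_j>|^2 = 10.
Compute ||v||^2 = v·v = 22.
Deficit = 22 − 10 = 12 ≥ 0, confirming Bessel's inequality. (The deficit equals ||v − Σ <v,e_j> e_j||^2, the squared distance from v to span{e_j}.)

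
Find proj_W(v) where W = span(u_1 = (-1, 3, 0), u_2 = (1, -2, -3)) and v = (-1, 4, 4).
proj_W(v) = (-22/13, 49/13, 51/13)

Set up U = [u_1 | ... | u_2] ∈ R^(3×2). The projector onto W = col(U) is P = U (U^T U)^(-1) U^T.
Compute U^T U =
  [10, -7]
  [-7, 14],
and U^T v = (13, -21).
Solve U^T U · c = U^T v for the coefficients: c = (5/13, -17/13). The projection is proj_W(v) = U c.
Check: (v - proj_W(v)) · u_1 = 0  (should be 0).
Check: (v - proj_W(v)) · u_2 = 0  (should be 0).
Result: proj_W(v) = (-22/13, 49/13, 51/13).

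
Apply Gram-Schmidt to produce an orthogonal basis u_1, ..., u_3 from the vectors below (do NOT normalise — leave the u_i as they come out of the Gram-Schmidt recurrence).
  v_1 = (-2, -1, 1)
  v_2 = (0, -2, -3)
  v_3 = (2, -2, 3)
Orthogonal basis:
  u_1 = (-2, -1, 1)
  u_2 = (-1/3, -13/6, -17/6)
  u_3 = (170/77, -204/77, 136/77)

Apply the Gram-Schmidt recurrence
  u_1 = v_1
  u_i = v_i − Σ_{j<i} ((v_i · u_j) / (u_j · u_j)) · u_j.

Step by step this gives:
  u_1 = (-2, -1, 1)
  u_2 = (-1/3, -13/6, -17/6)
  u_3 = (170/77, -204/77, 136/77)

Orthogonality check:
  u_2 · u_1 = 0 (should be 0)
  u_3 · u_1 = 0 (should be 0)
  u_3 · u_2 = 0 (should be 0)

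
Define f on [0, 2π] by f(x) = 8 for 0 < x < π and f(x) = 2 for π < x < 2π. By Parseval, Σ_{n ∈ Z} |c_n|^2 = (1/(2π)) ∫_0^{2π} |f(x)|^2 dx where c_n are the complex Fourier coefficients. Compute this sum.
Σ |c_n|^2 = 34

Parseval equates the L^2 energy of f (normalised by 1/(2π)) with the ℓ^2 sum of its Fourier coefficients: (1/(2π)) ∫_0^{2π} |f|^2 = Σ |c_n|^2.
Compute the left side: (1/(2π)) [∫_0^π 8^2 dx + ∫_π^{2π} 2^2 dx] = (1/(2π)) · (64π + 4π) = (64 + 4)/2 = 34.
So Σ_{n ∈ Z} |c_n|^2 = 34.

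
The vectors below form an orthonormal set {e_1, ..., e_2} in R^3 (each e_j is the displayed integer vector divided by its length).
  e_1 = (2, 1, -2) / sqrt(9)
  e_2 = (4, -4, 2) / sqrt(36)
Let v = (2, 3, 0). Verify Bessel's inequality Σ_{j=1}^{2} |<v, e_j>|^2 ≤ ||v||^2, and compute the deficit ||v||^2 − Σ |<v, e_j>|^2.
Σ |<v, e_j>|^2 = 53/9; ||v||^2 = 13; deficit = 64/9

Write each e_j = u_j / sqrt(<u_j, u_j>) where u_j is the displayed integer vector. Then <v, e_j> = <v, u_j> / sqrt(<u_j, u_j>), so |<v, e_j>|^2 = <v, u_j>^2 / <u_j, u_j>.
Coefficients: <v, e_1> = 7/sqrt(9), <v, e_2> = -4/sqrt(36).
Square and sum: Σ |<v, e_j>|^2 = 53/9.
Compute ||v||^2 = v·v = 13.
Deficit = 13 − 53/9 = 64/9 ≥ 0, confirming Bessel's inequality. (The deficit equals ||v − Σ <v,e_j> e_j||^2, the squared distance from v to span{e_j}.)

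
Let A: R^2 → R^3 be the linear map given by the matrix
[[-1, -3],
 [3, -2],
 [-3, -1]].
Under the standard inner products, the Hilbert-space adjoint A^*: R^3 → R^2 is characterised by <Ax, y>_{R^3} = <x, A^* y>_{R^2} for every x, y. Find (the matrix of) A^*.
A^* = A^T =
[[-1, 3, -3],
 [-3, -2, -1]]

For real matrices with standard dot products, the defining identity <Ax, y> = <x, A^* y> gives (Ax)^T y = x^T (A^*) y, i.e. x^T A^T y = x^T (A^*) y. Since this holds for all x, y, we must have A^* = A^T. Therefore
A^* =
[[-1, 3, -3],
 [-3, -2, -1]].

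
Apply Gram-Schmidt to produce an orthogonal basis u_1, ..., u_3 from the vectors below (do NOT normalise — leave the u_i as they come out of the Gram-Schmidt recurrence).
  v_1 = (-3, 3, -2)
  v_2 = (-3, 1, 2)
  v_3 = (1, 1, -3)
Orthogonal basis:
  u_1 = (-3, 3, -2)
  u_2 = (-21/11, -1/11, 30/11)
  u_3 = (4/61, 6/61, 3/61)

Apply the Gram-Schmidt recurrence
  u_1 = v_1
  u_i = v_i − Σ_{j<i} ((v_i · u_j) / (u_j · u_j)) · u_j.

Step by step this gives:
  u_1 = (-3, 3, -2)
  u_2 = (-21/11, -1/11, 30/11)
  u_3 = (4/61, 6/61, 3/61)

Orthogonality check:
  u_2 · u_1 = 0 (should be 0)
  u_3 · u_1 = 0 (should be 0)
  u_3 · u_2 = 0 (should be 0)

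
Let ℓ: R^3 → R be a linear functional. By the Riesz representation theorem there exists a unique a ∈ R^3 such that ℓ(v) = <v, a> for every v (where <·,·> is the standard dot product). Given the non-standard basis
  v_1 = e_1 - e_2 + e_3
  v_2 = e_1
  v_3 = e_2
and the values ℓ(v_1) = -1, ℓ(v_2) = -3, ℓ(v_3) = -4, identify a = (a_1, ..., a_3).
a = (-3, -4, -2)

Write a = (a_1, ..., a_3) in the standard basis. For each basis vector v_i, ℓ(v_i) = <v_i, a> is a linear equation in the a_j's. Collect the n equations into a matrix system V a = ℓ, where row i of V is v_i (expressed in the standard basis). Since V is invertible (lower-triangular with 1s on the diagonal, up to permutation), solve by back-substitution:
  V =
[[1, -1, 1],
 [1, 0, 0],
 [0, 1, 0]]
  V a = (-1, -3, -4)
Solving gives a = (-3, -4, -2).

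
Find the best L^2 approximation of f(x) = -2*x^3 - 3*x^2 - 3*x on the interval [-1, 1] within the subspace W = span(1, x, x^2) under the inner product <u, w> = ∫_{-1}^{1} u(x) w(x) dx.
g(x) = -3*x^2 - 21*x/5

The best approximation g ∈ W is the orthogonal projection of f onto W. Writing g = a_0 + a_1 x + a_2 x^2, the coefficients solve the normal equations G · a = b where
  G_{ij} = <φ_i, φ_j> and b_i = <f, φ_i>, with φ_0 = 1, φ_1 = x, φ_2 = x^2.
G =
  [2, 0, 2/3]
  [0, 2/3, 0]
  [2/3, 0, 2/5],
b = (-2, -14/5, -6/5).
Solving gives a_0 = 0, a_1 = -21/5, a_2 = -3, so
  g(x) = -3*x^2 - 21*x/5.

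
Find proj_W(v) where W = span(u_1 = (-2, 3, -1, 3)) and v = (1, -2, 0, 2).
proj_W(v) = (4/23, -6/23, 2/23, -6/23)

Set up U = [u_1 | ... | u_1] ∈ R^(4×1). The projector onto W = col(U) is P = U (U^T U)^(-1) U^T.
Compute U^T U =
  [23],
and U^T v = (-2).
Solve U^T U · c = U^T v for the coefficients: c = (-2/23). The projection is proj_W(v) = U c.
Check: (v - proj_W(v)) · u_1 = 0  (should be 0).
Result: proj_W(v) = (4/23, -6/23, 2/23, -6/23).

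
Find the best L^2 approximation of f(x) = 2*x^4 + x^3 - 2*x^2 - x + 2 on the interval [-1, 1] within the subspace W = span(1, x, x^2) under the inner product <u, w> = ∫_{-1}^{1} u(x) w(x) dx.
g(x) = -2*x^2/7 - 2*x/5 + 64/35

The best approximation g ∈ W is the orthogonal projection of f onto W. Writing g = a_0 + a_1 x + a_2 x^2, the coefficients solve the normal equations G · a = b where
  G_{ij} = <φ_i, φ_j> and b_i = <f, φ_i>, with φ_0 = 1, φ_1 = x, φ_2 = x^2.
G =
  [2, 0, 2/3]
  [0, 2/3, 0]
  [2/3, 0, 2/5],
b = (52/15, -4/15, 116/105).
Solving gives a_0 = 64/35, a_1 = -2/5, a_2 = -2/7, so
  g(x) = -2*x^2/7 - 2*x/5 + 64/35.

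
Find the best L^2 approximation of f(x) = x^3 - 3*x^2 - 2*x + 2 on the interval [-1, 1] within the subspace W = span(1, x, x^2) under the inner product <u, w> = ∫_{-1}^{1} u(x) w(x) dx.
g(x) = -3*x^2 - 7*x/5 + 2

The best approximation g ∈ W is the orthogonal projection of f onto W. Writing g = a_0 + a_1 x + a_2 x^2, the coefficients solve the normal equations G · a = b where
  G_{ij} = <φ_i, φ_j> and b_i = <f, φ_i>, with φ_0 = 1, φ_1 = x, φ_2 = x^2.
G =
  [2, 0, 2/3]
  [0, 2/3, 0]
  [2/3, 0, 2/5],
b = (2, -14/15, 2/15).
Solving gives a_0 = 2, a_1 = -7/5, a_2 = -3, so
  g(x) = -3*x^2 - 7*x/5 + 2.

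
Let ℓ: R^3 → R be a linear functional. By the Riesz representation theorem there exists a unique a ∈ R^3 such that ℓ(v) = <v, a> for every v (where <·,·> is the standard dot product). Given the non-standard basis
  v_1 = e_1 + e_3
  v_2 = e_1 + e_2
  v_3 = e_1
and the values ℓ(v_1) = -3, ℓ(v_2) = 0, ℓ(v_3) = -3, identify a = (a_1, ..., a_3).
a = (-3, 3, 0)

Write a = (a_1, ..., a_3) in the standard basis. For each basis vector v_i, ℓ(v_i) = <v_i, a> is a linear equation in the a_j's. Collect the n equations into a matrix system V a = ℓ, where row i of V is v_i (expressed in the standard basis). Since V is invertible (lower-triangular with 1s on the diagonal, up to permutation), solve by back-substitution:
  V =
[[1, 0, 1],
 [1, 1, 0],
 [1, 0, 0]]
  V a = (-3, 0, -3)
Solving gives a = (-3, 3, 0).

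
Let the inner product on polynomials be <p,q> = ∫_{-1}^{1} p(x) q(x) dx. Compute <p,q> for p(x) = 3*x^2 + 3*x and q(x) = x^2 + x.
<p,q> = 16/5

Expand the product: p(x)·q(x) = 3*x^4 + 6*x^3 + 3*x^2.
∫_{-1}^{1} of each monomial x^k gives [2/(k+1) if k even, 0 if k odd]. Integrating term-by-term (or equivalently evaluating the antiderivative F(x) = 3*x^5/5 + 3*x^4/2 + x^3 at the endpoints):
  F(1) − F(−1) = 31/10 − (-1/10) = 16/5.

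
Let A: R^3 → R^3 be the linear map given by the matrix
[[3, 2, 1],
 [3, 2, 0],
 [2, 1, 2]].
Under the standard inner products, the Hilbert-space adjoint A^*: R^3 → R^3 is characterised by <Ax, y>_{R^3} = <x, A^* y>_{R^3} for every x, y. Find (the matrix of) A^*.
A^* = A^T =
[[3, 3, 2],
 [2, 2, 1],
 [1, 0, 2]]

For real matrices with standard dot products, the defining identity <Ax, y> = <x, A^* y> gives (Ax)^T y = x^T (A^*) y, i.e. x^T A^T y = x^T (A^*) y. Since this holds for all x, y, we must have A^* = A^T. Therefore
A^* =
[[3, 3, 2],
 [2, 2, 1],
 [1, 0, 2]].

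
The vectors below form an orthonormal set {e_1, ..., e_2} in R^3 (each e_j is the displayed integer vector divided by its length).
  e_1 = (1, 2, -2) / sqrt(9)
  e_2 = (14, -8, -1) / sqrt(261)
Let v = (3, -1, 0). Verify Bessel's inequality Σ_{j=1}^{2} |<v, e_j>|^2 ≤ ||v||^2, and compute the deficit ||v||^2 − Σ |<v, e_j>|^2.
Σ |<v, e_j>|^2 = 281/29; ||v||^2 = 10; deficit = 9/29

Write each e_j = u_j / sqrt(<u_j, u_j>) where u_j is the displayed integer vector. Then <v, e_j> = <v, u_j> / sqrt(<u_j, u_j>), so |<v, e_j>|^2 = <v, u_j>^2 / <u_j, u_j>.
Coefficients: <v, e_1> = 1/sqrt(9), <v, e_2> = 50/sqrt(261).
Square and sum: Σ |<v, e_j>|^2 = 281/29.
Compute ||v||^2 = v·v = 10.
Deficit = 10 − 281/29 = 9/29 ≥ 0, confirming Bessel's inequality. (The deficit equals ||v − Σ <v,e_j> e_j||^2, the squared distance from v to span{e_j}.)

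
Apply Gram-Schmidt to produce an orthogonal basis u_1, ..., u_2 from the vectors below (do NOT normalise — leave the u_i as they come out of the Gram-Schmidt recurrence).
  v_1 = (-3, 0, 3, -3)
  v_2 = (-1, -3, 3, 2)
Orthogonal basis:
  u_1 = (-3, 0, 3, -3)
  u_2 = (-1/3, -3, 7/3, 8/3)

Apply the Gram-Schmidt recurrence
  u_1 = v_1
  u_i = v_i − Σ_{j<i} ((v_i · u_j) / (u_j · u_j)) · u_j.

Step by step this gives:
  u_1 = (-3, 0, 3, -3)
  u_2 = (-1/3, -3, 7/3, 8/3)

Orthogonality check:
  u_2 · u_1 = 0 (should be 0)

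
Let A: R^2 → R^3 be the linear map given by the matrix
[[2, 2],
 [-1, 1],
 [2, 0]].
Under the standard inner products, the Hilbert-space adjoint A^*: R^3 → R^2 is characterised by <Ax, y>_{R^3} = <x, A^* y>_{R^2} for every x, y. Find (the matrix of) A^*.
A^* = A^T =
[[2, -1, 2],
 [2, 1, 0]]

For real matrices with standard dot products, the defining identity <Ax, y> = <x, A^* y> gives (Ax)^T y = x^T (A^*) y, i.e. x^T A^T y = x^T (A^*) y. Since this holds for all x, y, we must have A^* = A^T. Therefore
A^* =
[[2, -1, 2],
 [2, 1, 0]].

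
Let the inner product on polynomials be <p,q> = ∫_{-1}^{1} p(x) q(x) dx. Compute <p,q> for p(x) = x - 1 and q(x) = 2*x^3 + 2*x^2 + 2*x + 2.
<p,q> = -16/5

Expand the product: p(x)·q(x) = 2*x^4 - 2.
∫_{-1}^{1} of each monomial x^k gives [2/(k+1) if k even, 0 if k odd]. Integrating term-by-term (or equivalently evaluating the antiderivative F(x) = 2*x^5/5 - 2*x at the endpoints):
  F(1) − F(−1) = -8/5 − (8/5) = -16/5.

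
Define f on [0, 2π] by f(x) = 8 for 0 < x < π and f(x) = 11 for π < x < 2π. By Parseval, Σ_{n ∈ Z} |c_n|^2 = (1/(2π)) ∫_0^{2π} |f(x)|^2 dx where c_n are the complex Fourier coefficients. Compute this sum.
Σ |c_n|^2 = 185/2

Parseval equates the L^2 energy of f (normalised by 1/(2π)) with the ℓ^2 sum of its Fourier coefficients: (1/(2π)) ∫_0^{2π} |f|^2 = Σ |c_n|^2.
Compute the left side: (1/(2π)) [∫_0^π 8^2 dx + ∫_π^{2π} 11^2 dx] = (1/(2π)) · (64π + 121π) = (64 + 121)/2 = 185/2.
So Σ_{n ∈ Z} |c_n|^2 = 185/2.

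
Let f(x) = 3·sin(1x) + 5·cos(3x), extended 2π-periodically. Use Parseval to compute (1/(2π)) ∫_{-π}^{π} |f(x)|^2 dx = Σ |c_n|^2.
Σ |c_n|^2 = 17

Expand |f|^2 and use orthogonality of {sin(nx), cos(mx)} on [-π, π]:
  ∫_{-π}^{π} sin(nx)^2 dx = π, ∫ cos(mx)^2 dx = π, and cross terms integrate to 0.
So ∫_{-π}^{π} f(x)^2 dx = 3^2 · π + 5^2 · π = (9 + 25)π.
Divide by 2π: (9 + 25)/2 = 17.
By Parseval, this equals Σ |c_n|^2.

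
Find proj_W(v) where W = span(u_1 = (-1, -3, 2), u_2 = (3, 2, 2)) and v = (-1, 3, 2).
proj_W(v) = (89/71, 85/71, 30/71)

Set up U = [u_1 | ... | u_2] ∈ R^(3×2). The projector onto W = col(U) is P = U (U^T U)^(-1) U^T.
Compute U^T U =
  [14, -5]
  [-5, 17],
and U^T v = (-4, 7).
Solve U^T U · c = U^T v for the coefficients: c = (-11/71, 26/71). The projection is proj_W(v) = U c.
Check: (v - proj_W(v)) · u_1 = 0  (should be 0).
Check: (v - proj_W(v)) · u_2 = 0  (should be 0).
Result: proj_W(v) = (89/71, 85/71, 30/71).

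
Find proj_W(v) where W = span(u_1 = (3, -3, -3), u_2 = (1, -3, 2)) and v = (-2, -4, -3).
proj_W(v) = (32/19, -34/19, -29/19)

Set up U = [u_1 | ... | u_2] ∈ R^(3×2). The projector onto W = col(U) is P = U (U^T U)^(-1) U^T.
Compute U^T U =
  [27, 6]
  [6, 14],
and U^T v = (15, 4).
Solve U^T U · c = U^T v for the coefficients: c = (31/57, 1/19). The projection is proj_W(v) = U c.
Check: (v - proj_W(v)) · u_1 = 0  (should be 0).
Check: (v - proj_W(v)) · u_2 = 0  (should be 0).
Result: proj_W(v) = (32/19, -34/19, -29/19).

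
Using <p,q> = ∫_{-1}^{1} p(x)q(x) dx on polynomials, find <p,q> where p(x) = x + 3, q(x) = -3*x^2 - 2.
<p,q> = -18

Expand the product: p(x)·q(x) = -3*x^3 - 9*x^2 - 2*x - 6.
∫_{-1}^{1} of each monomial x^k gives [2/(k+1) if k even, 0 if k odd]. Integrating term-by-term (or equivalently evaluating the antiderivative F(x) = -3*x^4/4 - 3*x^3 - x^2 - 6*x at the endpoints):
  F(1) − F(−1) = -43/4 − (29/4) = -18.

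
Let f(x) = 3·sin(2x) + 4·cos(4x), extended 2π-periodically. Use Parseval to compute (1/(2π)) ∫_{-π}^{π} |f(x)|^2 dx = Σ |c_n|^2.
Σ |c_n|^2 = 25/2

Expand |f|^2 and use orthogonality of {sin(nx), cos(mx)} on [-π, π]:
  ∫_{-π}^{π} sin(nx)^2 dx = π, ∫ cos(mx)^2 dx = π, and cross terms integrate to 0.
So ∫_{-π}^{π} f(x)^2 dx = 3^2 · π + 4^2 · π = (9 + 16)π.
Divide by 2π: (9 + 16)/2 = 25/2.
By Parseval, this equals Σ |c_n|^2.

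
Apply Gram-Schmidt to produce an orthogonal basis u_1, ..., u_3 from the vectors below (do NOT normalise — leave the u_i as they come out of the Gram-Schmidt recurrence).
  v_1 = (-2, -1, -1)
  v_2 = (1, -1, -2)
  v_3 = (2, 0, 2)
Orthogonal basis:
  u_1 = (-2, -1, -1)
  u_2 = (4/3, -5/6, -11/6)
  u_3 = (8/35, -8/7, 24/35)

Apply the Gram-Schmidt recurrence
  u_1 = v_1
  u_i = v_i − Σ_{j<i} ((v_i · u_j) / (u_j · u_j)) · u_j.

Step by step this gives:
  u_1 = (-2, -1, -1)
  u_2 = (4/3, -5/6, -11/6)
  u_3 = (8/35, -8/7, 24/35)

Orthogonality check:
  u_2 · u_1 = 0 (should be 0)
  u_3 · u_1 = 0 (should be 0)
  u_3 · u_2 = 0 (should be 0)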